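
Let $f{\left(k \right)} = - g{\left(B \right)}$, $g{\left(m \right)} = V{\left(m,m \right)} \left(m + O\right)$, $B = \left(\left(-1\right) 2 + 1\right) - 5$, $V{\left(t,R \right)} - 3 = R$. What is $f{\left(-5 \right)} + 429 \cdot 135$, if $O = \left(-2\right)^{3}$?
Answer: $57873$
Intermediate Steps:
$V{\left(t,R \right)} = 3 + R$
$O = -8$
$B = -6$ ($B = \left(-2 + 1\right) - 5 = -1 - 5 = -6$)
$g{\left(m \right)} = \left(-8 + m\right) \left(3 + m\right)$ ($g{\left(m \right)} = \left(3 + m\right) \left(m - 8\right) = \left(3 + m\right) \left(-8 + m\right) = \left(-8 + m\right) \left(3 + m\right)$)
$f{\left(k \right)} = -42$ ($f{\left(k \right)} = - \left(-8 - 6\right) \left(3 - 6\right) = - \left(-14\right) \left(-3\right) = \left(-1\right) 42 = -42$)
$f{\left(-5 \right)} + 429 \cdot 135 = -42 + 429 \cdot 135 = -42 + 57915 = 57873$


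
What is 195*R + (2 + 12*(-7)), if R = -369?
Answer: -72037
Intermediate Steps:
195*R + (2 + 12*(-7)) = 195*(-369) + (2 + 12*(-7)) = -71955 + (2 - 84) = -71955 - 82 = -72037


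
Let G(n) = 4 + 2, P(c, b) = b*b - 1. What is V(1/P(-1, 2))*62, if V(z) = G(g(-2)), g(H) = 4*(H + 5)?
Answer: 372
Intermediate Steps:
P(c, b) = -1 + b² (P(c, b) = b² - 1 = -1 + b²)
g(H) = 20 + 4*H (g(H) = 4*(5 + H) = 20 + 4*H)
G(n) = 6
V(z) = 6
V(1/P(-1, 2))*62 = 6*62 = 372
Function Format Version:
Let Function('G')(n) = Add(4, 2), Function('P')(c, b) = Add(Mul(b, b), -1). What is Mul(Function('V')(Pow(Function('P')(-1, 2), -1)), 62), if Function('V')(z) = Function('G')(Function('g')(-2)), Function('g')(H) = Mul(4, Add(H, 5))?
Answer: 372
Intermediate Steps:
Function('P')(c, b) = Add(-1, Pow(b, 2)) (Function('P')(c, b) = Add(Pow(b, 2), -1) = Add(-1, Pow(b, 2)))
Function('g')(H) = Add(20, Mul(4, H)) (Function('g')(H) = Mul(4, Add(5, H)) = Add(20, Mul(4, H)))
Function('G')(n) = 6
Function('V')(z) = 6
Mul(Function('V')(Pow(Function('P')(-1, 2), -1)), 62) = Mul(6, 62) = 372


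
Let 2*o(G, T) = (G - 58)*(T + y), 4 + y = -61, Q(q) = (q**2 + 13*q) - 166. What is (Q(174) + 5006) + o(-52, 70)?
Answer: 37103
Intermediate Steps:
Q(q) = -166 + q**2 + 13*q
y = -65 (y = -4 - 61 = -65)
o(G, T) = (-65 + T)*(-58 + G)/2 (o(G, T) = ((G - 58)*(T - 65))/2 = ((-58 + G)*(-65 + T))/2 = ((-65 + T)*(-58 + G))/2 = (-65 + T)*(-58 + G)/2)
(Q(174) + 5006) + o(-52, 70) = ((-166 + 174**2 + 13*174) + 5006) + (1885 - 29*70 - 65/2*(-52) + (1/2)*(-52)*70) = ((-166 + 30276 + 2262) + 5006) + (1885 - 2030 + 1690 - 1820) = (32372 + 5006) - 275 = 37378 - 275 = 37103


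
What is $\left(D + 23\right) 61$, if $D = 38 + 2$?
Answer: $3843$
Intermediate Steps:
$D = 40$
$\left(D + 23\right) 61 = \left(40 + 23\right) 61 = 63 \cdot 61 = 3843$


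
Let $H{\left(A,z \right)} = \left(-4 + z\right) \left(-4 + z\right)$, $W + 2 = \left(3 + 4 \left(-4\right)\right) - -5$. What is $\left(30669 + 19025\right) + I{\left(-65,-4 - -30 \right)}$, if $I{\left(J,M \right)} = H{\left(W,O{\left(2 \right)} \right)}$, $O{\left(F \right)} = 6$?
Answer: $49698$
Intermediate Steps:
$W = -10$ ($W = -2 + \left(\left(3 + 4 \left(-4\right)\right) - -5\right) = -2 + \left(\left(3 - 16\right) + 5\right) = -2 + \left(-13 + 5\right) = -2 - 8 = -10$)
$H{\left(A,z \right)} = \left(-4 + z\right)^{2}$
$I{\left(J,M \right)} = 4$ ($I{\left(J,M \right)} = \left(-4 + 6\right)^{2} = 2^{2} = 4$)
$\left(30669 + 19025\right) + I{\left(-65,-4 - -30 \right)} = \left(30669 + 19025\right) + 4 = 49694 + 4 = 49698$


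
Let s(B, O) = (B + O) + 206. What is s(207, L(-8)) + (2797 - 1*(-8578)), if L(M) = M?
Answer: 11780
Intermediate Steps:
s(B, O) = 206 + B + O
s(207, L(-8)) + (2797 - 1*(-8578)) = (206 + 207 - 8) + (2797 - 1*(-8578)) = 405 + (2797 + 8578) = 405 + 11375 = 11780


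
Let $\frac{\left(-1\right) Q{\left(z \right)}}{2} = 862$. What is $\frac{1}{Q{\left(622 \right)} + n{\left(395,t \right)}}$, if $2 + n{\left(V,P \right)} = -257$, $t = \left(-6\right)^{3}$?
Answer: $- \frac{1}{1983} \approx -0.00050429$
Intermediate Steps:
$t = -216$
$n{\left(V,P \right)} = -259$ ($n{\left(V,P \right)} = -2 - 257 = -259$)
$Q{\left(z \right)} = -1724$ ($Q{\left(z \right)} = \left(-2\right) 862 = -1724$)
$\frac{1}{Q{\left(622 \right)} + n{\left(395,t \right)}} = \frac{1}{-1724 - 259} = \frac{1}{-1983} = - \frac{1}{1983}$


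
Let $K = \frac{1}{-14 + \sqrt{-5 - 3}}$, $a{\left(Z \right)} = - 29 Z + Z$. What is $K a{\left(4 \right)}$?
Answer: $\frac{392}{51} + \frac{56 i \sqrt{2}}{51} \approx 7.6863 + 1.5529 i$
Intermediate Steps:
$a{\left(Z \right)} = - 28 Z$
$K = \frac{1}{-14 + 2 i \sqrt{2}}$ ($K = \frac{1}{-14 + \sqrt{-8}} = \frac{1}{-14 + 2 i \sqrt{2}} \approx -0.068627 - 0.013865 i$)
$K a{\left(4 \right)} = \left(- \frac{7}{102} - \frac{i \sqrt{2}}{102}\right) \left(\left(-28\right) 4\right) = \left(- \frac{7}{102} - \frac{i \sqrt{2}}{102}\right) \left(-112\right) = \frac{392}{51} + \frac{56 i \sqrt{2}}{51}$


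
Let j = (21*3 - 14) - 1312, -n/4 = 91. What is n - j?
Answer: 899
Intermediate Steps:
n = -364 (n = -4*91 = -364)
j = -1263 (j = (63 - 14) - 1312 = 49 - 1312 = -1263)
n - j = -364 - 1*(-1263) = -364 + 1263 = 899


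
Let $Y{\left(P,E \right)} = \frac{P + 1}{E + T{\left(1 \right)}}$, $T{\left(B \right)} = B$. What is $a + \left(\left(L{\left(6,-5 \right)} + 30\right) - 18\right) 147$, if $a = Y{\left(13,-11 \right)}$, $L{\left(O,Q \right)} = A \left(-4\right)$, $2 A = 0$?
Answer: $\frac{8813}{5} \approx 1762.6$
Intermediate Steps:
$A = 0$ ($A = \frac{1}{2} \cdot 0 = 0$)
$L{\left(O,Q \right)} = 0$ ($L{\left(O,Q \right)} = 0 \left(-4\right) = 0$)
$Y{\left(P,E \right)} = \frac{1 + P}{1 + E}$ ($Y{\left(P,E \right)} = \frac{P + 1}{E + 1} = \frac{1 + P}{1 + E}$)
$a = - \frac{7}{5}$ ($a = \frac{1 + 13}{1 - 11} = \frac{1}{-10} \cdot 14 = \left(- \frac{1}{10}\right) 14 = - \frac{7}{5} \approx -1.4$)
$a + \left(\left(L{\left(6,-5 \right)} + 30\right) - 18\right) 147 = - \frac{7}{5} + \left(\left(0 + 30\right) - 18\right) 147 = - \frac{7}{5} + \left(30 - 18\right) 147 = - \frac{7}{5} + 12 \cdot 147 = - \frac{7}{5} + 1764 = \frac{8813}{5}$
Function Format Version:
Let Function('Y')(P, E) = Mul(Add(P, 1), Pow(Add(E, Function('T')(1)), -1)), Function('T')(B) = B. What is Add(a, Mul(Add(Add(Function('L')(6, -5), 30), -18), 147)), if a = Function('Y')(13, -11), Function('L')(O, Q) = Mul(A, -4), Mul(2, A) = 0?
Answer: Rational(8813, 5) ≈ 1762.6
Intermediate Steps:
A = 0 (A = Mul(Rational(1, 2), 0) = 0)
Function('L')(O, Q) = 0 (Function('L')(O, Q) = Mul(0, -4) = 0)
Function('Y')(P, E) = Mul(Pow(Add(1, E), -1), Add(1, P)) (Function('Y')(P, E) = Mul(Add(P, 1), Pow(Add(E, 1), -1)) = Mul(Add(1, P), Pow(Add(1, E), -1)) = Mul(Pow(Add(1, E), -1), Add(1, P)))
a = Rational(-7, 5) (a = Mul(Pow(Add(1, -11), -1), Add(1, 13)) = Mul(Pow(-10, -1), 14) = Mul(Rational(-1, 10), 14) = Rational(-7, 5) ≈ -1.4000)
Add(a, Mul(Add(Add(Function('L')(6, -5), 30), -18), 147)) = Add(Rational(-7, 5), Mul(Add(Add(0, 30), -18), 147)) = Add(Rational(-7, 5), Mul(Add(30, -18), 147)) = Add(Rational(-7, 5), Mul(12, 147)) = Add(Rational(-7, 5), 1764) = Rational(8813, 5)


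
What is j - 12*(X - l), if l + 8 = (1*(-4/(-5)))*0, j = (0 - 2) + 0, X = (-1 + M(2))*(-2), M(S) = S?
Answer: -74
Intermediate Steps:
X = -2 (X = (-1 + 2)*(-2) = 1*(-2) = -2)
j = -2 (j = -2 + 0 = -2)
l = -8 (l = -8 + (1*(-4/(-5)))*0 = -8 + (1*(-4*(-⅕)))*0 = -8 + (1*(⅘))*0 = -8 + (⅘)*0 = -8 + 0 = -8)
j - 12*(X - l) = -2 - 12*(-2 - 1*(-8)) = -2 - 12*(-2 + 8) = -2 - 12*6 = -2 - 72 = -74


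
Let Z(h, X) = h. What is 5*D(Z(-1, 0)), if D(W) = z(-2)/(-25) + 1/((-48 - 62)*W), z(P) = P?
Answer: 49/110 ≈ 0.44545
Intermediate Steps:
D(W) = 2/25 - 1/(110*W) (D(W) = -2/(-25) + 1/((-48 - 62)*W) = -2*(-1/25) + 1/((-110)*W) = 2/25 - 1/(110*W))
5*D(Z(-1, 0)) = 5*((1/550)*(-5 + 44*(-1))/(-1)) = 5*((1/550)*(-1)*(-5 - 44)) = 5*((1/550)*(-1)*(-49)) = 5*(49/550) = 49/110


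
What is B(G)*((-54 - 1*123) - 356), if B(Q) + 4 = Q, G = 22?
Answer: -9594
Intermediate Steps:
B(Q) = -4 + Q
B(G)*((-54 - 1*123) - 356) = (-4 + 22)*((-54 - 1*123) - 356) = 18*((-54 - 123) - 356) = 18*(-177 - 356) = 18*(-533) = -9594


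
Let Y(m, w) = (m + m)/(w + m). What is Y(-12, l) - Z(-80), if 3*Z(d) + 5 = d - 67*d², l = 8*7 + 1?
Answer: 2144417/15 ≈ 1.4296e+5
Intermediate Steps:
l = 57 (l = 56 + 1 = 57)
Y(m, w) = 2*m/(m + w) (Y(m, w) = (2*m)/(m + w) = 2*m/(m + w))
Z(d) = -5/3 - 67*d²/3 + d/3 (Z(d) = -5/3 + (d - 67*d²)/3 = -5/3 + (-67*d²/3 + d/3) = -5/3 - 67*d²/3 + d/3)
Y(-12, l) - Z(-80) = 2*(-12)/(-12 + 57) - (-5/3 - 67/3*(-80)² + (⅓)*(-80)) = 2*(-12)/45 - (-5/3 - 67/3*6400 - 80/3) = 2*(-12)*(1/45) - (-5/3 - 428800/3 - 80/3) = -8/15 - 1*(-428885/3) = -8/15 + 428885/3 = 2144417/15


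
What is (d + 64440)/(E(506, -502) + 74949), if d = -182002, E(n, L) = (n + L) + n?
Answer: -117562/75459 ≈ -1.5580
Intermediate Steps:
E(n, L) = L + 2*n (E(n, L) = (L + n) + n = L + 2*n)
(d + 64440)/(E(506, -502) + 74949) = (-182002 + 64440)/((-502 + 2*506) + 74949) = -117562/((-502 + 1012) + 74949) = -117562/(510 + 74949) = -117562/75459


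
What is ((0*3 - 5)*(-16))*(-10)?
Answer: -800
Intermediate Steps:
((0*3 - 5)*(-16))*(-10) = ((0 - 5)*(-16))*(-10) = -5*(-16)*(-10) = 80*(-10) = -800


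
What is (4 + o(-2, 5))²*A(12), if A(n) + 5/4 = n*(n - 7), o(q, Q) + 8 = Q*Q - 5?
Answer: 15040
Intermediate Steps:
o(q, Q) = -13 + Q² (o(q, Q) = -8 + (Q*Q - 5) = -8 + (Q² - 5) = -8 + (-5 + Q²) = -13 + Q²)
A(n) = -5/4 + n*(-7 + n) (A(n) = -5/4 + n*(n - 7) = -5/4 + n*(-7 + n))
(4 + o(-2, 5))²*A(12) = (4 + (-13 + 5²))²*(-5/4 + 12² - 7*12) = (4 + (-13 + 25))²*(-5/4 + 144 - 84) = (4 + 12)²*(235/4) = 16²*(235/4) = 256*(235/4) = 15040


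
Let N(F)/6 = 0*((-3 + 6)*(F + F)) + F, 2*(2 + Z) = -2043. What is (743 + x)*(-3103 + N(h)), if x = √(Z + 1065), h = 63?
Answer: -2024675 - 2725*√166/2 ≈ -2.0422e+6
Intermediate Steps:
Z = -2047/2 (Z = -2 + (½)*(-2043) = -2 - 2043/2 = -2047/2 ≈ -1023.5)
x = √166/2 (x = √(-2047/2 + 1065) = √(83/2) = √166/2 ≈ 6.4420)
N(F) = 6*F (N(F) = 6*(0*((-3 + 6)*(F + F)) + F) = 6*(0*(3*(2*F)) + F) = 6*(0*(6*F) + F) = 6*(0 + F) = 6*F)
(743 + x)*(-3103 + N(h)) = (743 + √166/2)*(-3103 + 6*63) = (743 + √166/2)*(-3103 + 378) = (743 + √166/2)*(-2725) = -2024675 - 2725*√166/2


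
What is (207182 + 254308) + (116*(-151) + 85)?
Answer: 444059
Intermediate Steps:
(207182 + 254308) + (116*(-151) + 85) = 461490 + (-17516 + 85) = 461490 - 17431 = 444059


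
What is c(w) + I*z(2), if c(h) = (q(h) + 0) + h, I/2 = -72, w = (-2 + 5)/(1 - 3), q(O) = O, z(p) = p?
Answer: -291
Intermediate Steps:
w = -3/2 (w = 3/(-2) = 3*(-½) = -3/2 ≈ -1.5000)
I = -144 (I = 2*(-72) = -144)
c(h) = 2*h (c(h) = (h + 0) + h = h + h = 2*h)
c(w) + I*z(2) = 2*(-3/2) - 144*2 = -3 - 288 = -291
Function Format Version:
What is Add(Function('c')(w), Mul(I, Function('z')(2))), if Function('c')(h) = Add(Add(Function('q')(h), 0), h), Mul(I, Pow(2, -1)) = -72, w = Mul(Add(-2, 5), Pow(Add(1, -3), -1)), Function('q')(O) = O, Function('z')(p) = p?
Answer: -291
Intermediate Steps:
w = Rational(-3, 2) (w = Mul(3, Pow(-2, -1)) = Mul(3, Rational(-1, 2)) = Rational(-3, 2) ≈ -1.5000)
I = -144 (I = Mul(2, -72) = -144)
Function('c')(h) = Mul(2, h) (Function('c')(h) = Add(Add(h, 0), h) = Add(h, h) = Mul(2, h))
Add(Function('c')(w), Mul(I, Function('z')(2))) = Add(Mul(2, Rational(-3, 2)), Mul(-144, 2)) = Add(-3, -288) = -291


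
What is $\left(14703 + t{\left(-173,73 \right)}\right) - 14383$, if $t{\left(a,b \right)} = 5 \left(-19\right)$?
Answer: $225$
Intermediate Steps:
$t{\left(a,b \right)} = -95$
$\left(14703 + t{\left(-173,73 \right)}\right) - 14383 = \left(14703 - 95\right) - 14383 = 14608 - 14383 = 225$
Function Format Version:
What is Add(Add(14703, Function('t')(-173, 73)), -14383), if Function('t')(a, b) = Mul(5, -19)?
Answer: 225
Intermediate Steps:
Function('t')(a, b) = -95
Add(Add(14703, Function('t')(-173, 73)), -14383) = Add(Add(14703, -95), -14383) = Add(14608, -14383) = 225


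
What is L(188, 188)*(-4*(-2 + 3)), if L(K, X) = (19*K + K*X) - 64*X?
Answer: -107536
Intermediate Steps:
L(K, X) = -64*X + 19*K + K*X
L(188, 188)*(-4*(-2 + 3)) = (-64*188 + 19*188 + 188*188)*(-4*(-2 + 3)) = (-12032 + 3572 + 35344)*(-4*1) = 26884*(-4) = -107536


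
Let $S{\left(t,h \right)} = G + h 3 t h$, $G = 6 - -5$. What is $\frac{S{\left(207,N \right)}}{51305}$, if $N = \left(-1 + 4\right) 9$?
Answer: $\frac{90544}{10261} \approx 8.8241$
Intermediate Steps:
$N = 27$ ($N = 3 \cdot 9 = 27$)
$G = 11$ ($G = 6 + 5 = 11$)
$S{\left(t,h \right)} = 11 + 3 t h^{2}$ ($S{\left(t,h \right)} = 11 + h 3 t h = 11 + 3 h t h = 11 + 3 t h^{2}$)
$\frac{S{\left(207,N \right)}}{51305} = \frac{11 + 3 \cdot 207 \cdot 27^{2}}{51305} = \left(11 + 3 \cdot 207 \cdot 729\right) \frac{1}{51305} = \left(11 + 452709\right) \frac{1}{51305} = 452720 \cdot \frac{1}{51305} = \frac{90544}{10261}$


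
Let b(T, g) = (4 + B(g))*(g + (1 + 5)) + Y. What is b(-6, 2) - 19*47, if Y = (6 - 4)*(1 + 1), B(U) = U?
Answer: -841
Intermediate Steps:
Y = 4 (Y = 2*2 = 4)
b(T, g) = 4 + (4 + g)*(6 + g) (b(T, g) = (4 + g)*(g + (1 + 5)) + 4 = (4 + g)*(g + 6) + 4 = (4 + g)*(6 + g) + 4 = 4 + (4 + g)*(6 + g))
b(-6, 2) - 19*47 = (28 + 2² + 10*2) - 19*47 = (28 + 4 + 20) - 893 = 52 - 893 = -841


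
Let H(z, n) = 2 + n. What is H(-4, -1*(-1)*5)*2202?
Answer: 15414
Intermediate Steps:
H(-4, -1*(-1)*5)*2202 = (2 - 1*(-1)*5)*2202 = (2 + 1*5)*2202 = (2 + 5)*2202 = 7*2202 = 15414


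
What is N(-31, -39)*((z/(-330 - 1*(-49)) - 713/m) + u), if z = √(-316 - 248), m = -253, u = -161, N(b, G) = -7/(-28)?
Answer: -435/11 - I*√141/562 ≈ -39.545 - 0.021129*I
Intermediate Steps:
N(b, G) = ¼ (N(b, G) = -7*(-1/28) = ¼)
z = 2*I*√141 (z = √(-564) = 2*I*√141 ≈ 23.749*I)
N(-31, -39)*((z/(-330 - 1*(-49)) - 713/m) + u) = (((2*I*√141)/(-330 - 1*(-49)) - 713/(-253)) - 161)/4 = (((2*I*√141)/(-330 + 49) - 713*(-1/253)) - 161)/4 = (((2*I*√141)/(-281) + 31/11) - 161)/4 = (((2*I*√141)*(-1/281) + 31/11) - 161)/4 = ((-2*I*√141/281 + 31/11) - 161)/4 = ((31/11 - 2*I*√141/281) - 161)/4 = (-1740/11 - 2*I*√141/281)/4 = -435/11 - I*√141/562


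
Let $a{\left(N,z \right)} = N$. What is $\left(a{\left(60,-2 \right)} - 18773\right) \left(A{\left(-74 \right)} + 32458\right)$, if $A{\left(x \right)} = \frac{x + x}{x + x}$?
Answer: $-607405267$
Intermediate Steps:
$A{\left(x \right)} = 1$ ($A{\left(x \right)} = \frac{2 x}{2 x} = 2 x \frac{1}{2 x} = 1$)
$\left(a{\left(60,-2 \right)} - 18773\right) \left(A{\left(-74 \right)} + 32458\right) = \left(60 - 18773\right) \left(1 + 32458\right) = \left(-18713\right) 32459 = -607405267$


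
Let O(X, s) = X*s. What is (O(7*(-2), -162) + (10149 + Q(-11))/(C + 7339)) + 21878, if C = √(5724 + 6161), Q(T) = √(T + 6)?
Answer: 24146 + (10149 + I*√5)/(7339 + √11885) ≈ 24147.0 + 0.00030022*I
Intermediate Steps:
Q(T) = √(6 + T)
C = √11885 ≈ 109.02
(O(7*(-2), -162) + (10149 + Q(-11))/(C + 7339)) + 21878 = ((7*(-2))*(-162) + (10149 + √(6 - 11))/(√11885 + 7339)) + 21878 = (-14*(-162) + (10149 + √(-5))/(7339 + √11885)) + 21878 = (2268 + (10149 + I*√5)/(7339 + √11885)) + 21878 = 24146 + (10149 + I*√5)/(7339 + √11885)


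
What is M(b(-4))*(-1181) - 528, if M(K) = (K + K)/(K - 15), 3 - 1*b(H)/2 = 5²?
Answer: -135080/59 ≈ -2289.5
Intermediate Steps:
b(H) = -44 (b(H) = 6 - 2*5² = 6 - 2*25 = 6 - 50 = -44)
M(K) = 2*K/(-15 + K) (M(K) = (2*K)/(-15 + K) = 2*K/(-15 + K))
M(b(-4))*(-1181) - 528 = (2*(-44)/(-15 - 44))*(-1181) - 528 = (2*(-44)/(-59))*(-1181) - 528 = (2*(-44)*(-1/59))*(-1181) - 528 = (88/59)*(-1181) - 528 = -103928/59 - 528 = -135080/59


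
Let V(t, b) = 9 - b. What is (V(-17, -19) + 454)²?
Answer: 232324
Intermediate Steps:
(V(-17, -19) + 454)² = ((9 - 1*(-19)) + 454)² = ((9 + 19) + 454)² = (28 + 454)² = 482² = 232324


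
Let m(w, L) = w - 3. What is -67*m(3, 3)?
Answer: 0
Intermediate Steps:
m(w, L) = -3 + w
-67*m(3, 3) = -67*(-3 + 3) = -67*0 = 0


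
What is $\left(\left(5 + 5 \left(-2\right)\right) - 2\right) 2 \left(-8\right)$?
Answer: $112$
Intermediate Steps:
$\left(\left(5 + 5 \left(-2\right)\right) - 2\right) 2 \left(-8\right) = \left(\left(5 - 10\right) - 2\right) \left(-16\right) = \left(-5 - 2\right) \left(-16\right) = \left(-7\right) \left(-16\right) = 112$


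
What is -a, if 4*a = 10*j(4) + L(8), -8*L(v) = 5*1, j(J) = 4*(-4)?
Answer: 1285/32 ≈ 40.156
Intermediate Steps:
j(J) = -16
L(v) = -5/8
a = -1285/32 (a = (10*(-16) - 5/8)/4 = (-160 - 5/8)/4 = (¼)*(-1285/8) = -1285/32 ≈ -40.156)
-a = -1*(-1285/32) = 1285/32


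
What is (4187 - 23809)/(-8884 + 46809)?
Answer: -19622/37925 ≈ -0.51739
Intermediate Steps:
(4187 - 23809)/(-8884 + 46809) = -19622/37925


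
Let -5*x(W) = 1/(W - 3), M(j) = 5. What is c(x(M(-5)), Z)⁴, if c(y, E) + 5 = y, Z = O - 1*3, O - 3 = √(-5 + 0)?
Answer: 6765201/10000 ≈ 676.52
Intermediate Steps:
O = 3 + I*√5 (O = 3 + √(-5 + 0) = 3 + √(-5) = 3 + I*√5 ≈ 3.0 + 2.2361*I)
x(W) = -1/(5*(-3 + W)) (x(W) = -1/(5*(W - 3)) = -1/(5*(-3 + W)))
Z = I*√5 (Z = (3 + I*√5) - 1*3 = (3 + I*√5) - 3 = I*√5 ≈ 2.2361*I)
c(y, E) = -5 + y
c(x(M(-5)), Z)⁴ = (-5 - 1/(-15 + 5*5))⁴ = (-5 - 1/(-15 + 25))⁴ = (-5 - 1/10)⁴ = (-5 - 1*⅒)⁴ = (-5 - ⅒)⁴ = (-51/10)⁴ = 6765201/10000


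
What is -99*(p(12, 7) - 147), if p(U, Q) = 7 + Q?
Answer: 13167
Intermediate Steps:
-99*(p(12, 7) - 147) = -99*((7 + 7) - 147) = -99*(14 - 147) = -99*(-133) = 13167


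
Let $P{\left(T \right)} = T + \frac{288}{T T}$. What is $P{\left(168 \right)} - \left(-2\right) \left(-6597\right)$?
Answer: $- \frac{1276547}{98} \approx -13026.0$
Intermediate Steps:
$P{\left(T \right)} = T + \frac{288}{T^{2}}$
$P{\left(168 \right)} - \left(-2\right) \left(-6597\right) = \left(168 + \frac{288}{28224}\right) - \left(-2\right) \left(-6597\right) = \left(168 + 288 \cdot \frac{1}{28224}\right) - 13194 = \left(168 + \frac{1}{98}\right) - 13194 = \frac{16465}{98} - 13194 = - \frac{1276547}{98}$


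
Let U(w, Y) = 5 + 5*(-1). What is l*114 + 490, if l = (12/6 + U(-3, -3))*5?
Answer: 1630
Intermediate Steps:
U(w, Y) = 0 (U(w, Y) = 5 - 5 = 0)
l = 10 (l = (12/6 + 0)*5 = (12*(⅙) + 0)*5 = (2 + 0)*5 = 2*5 = 10)
l*114 + 490 = 10*114 + 490 = 1140 + 490 = 1630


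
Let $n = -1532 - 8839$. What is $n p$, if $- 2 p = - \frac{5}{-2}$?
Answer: $\frac{51855}{4} \approx 12964.0$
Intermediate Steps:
$n = -10371$
$p = - \frac{5}{4}$ ($p = - \frac{\left(-5\right) \frac{1}{-2}}{2} = - \frac{\left(-5\right) \left(- \frac{1}{2}\right)}{2} = \left(- \frac{1}{2}\right) \frac{5}{2} = - \frac{5}{4} \approx -1.25$)
$n p = \left(-10371\right) \left(- \frac{5}{4}\right) = \frac{51855}{4}$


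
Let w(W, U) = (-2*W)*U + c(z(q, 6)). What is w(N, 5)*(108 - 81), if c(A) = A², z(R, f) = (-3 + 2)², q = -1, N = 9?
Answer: -2403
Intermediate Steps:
z(R, f) = 1 (z(R, f) = (-1)² = 1)
w(W, U) = 1 - 2*U*W (w(W, U) = (-2*W)*U + 1² = -2*U*W + 1 = 1 - 2*U*W)
w(N, 5)*(108 - 81) = (1 - 2*5*9)*(108 - 81) = (1 - 90)*27 = -89*27 = -2403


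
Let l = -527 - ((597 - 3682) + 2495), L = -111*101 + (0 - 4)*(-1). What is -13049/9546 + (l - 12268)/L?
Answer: -29731213/106982022 ≈ -0.27791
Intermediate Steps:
L = -11207 (L = -11211 - 4*(-1) = -11211 + 4 = -11207)
l = 63 (l = -527 - (-3085 + 2495) = -527 - 1*(-590) = -527 + 590 = 63)
-13049/9546 + (l - 12268)/L = -13049/9546 + (63 - 12268)/(-11207) = -13049*1/9546 - 12205*(-1/11207) = -13049/9546 + 12205/11207 = -29731213/106982022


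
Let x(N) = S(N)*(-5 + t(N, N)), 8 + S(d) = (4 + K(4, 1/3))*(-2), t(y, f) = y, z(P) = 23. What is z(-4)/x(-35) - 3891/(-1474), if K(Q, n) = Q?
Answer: 1884631/707520 ≈ 2.6637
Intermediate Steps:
S(d) = -24 (S(d) = -8 + (4 + 4)*(-2) = -8 + 8*(-2) = -8 - 16 = -24)
x(N) = 120 - 24*N (x(N) = -24*(-5 + N) = 120 - 24*N)
z(-4)/x(-35) - 3891/(-1474) = 23/(120 - 24*(-35)) - 3891/(-1474) = 23/(120 + 840) - 3891*(-1/1474) = 23/960 + 3891/1474 = 1884631/707520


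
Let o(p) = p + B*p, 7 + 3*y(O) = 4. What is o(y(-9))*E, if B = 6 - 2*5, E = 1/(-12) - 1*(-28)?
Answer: 335/4 ≈ 83.750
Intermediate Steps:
y(O) = -1 (y(O) = -7/3 + (⅓)*4 = -7/3 + 4/3 = -1)
E = 335/12 (E = -1/12 + 28 = 335/12 ≈ 27.917)
B = -4 (B = 6 - 1*10 = 6 - 10 = -4)
o(p) = -3*p (o(p) = p - 4*p = -3*p)
o(y(-9))*E = -3*(-1)*(335/12) = 3*(335/12) = 335/4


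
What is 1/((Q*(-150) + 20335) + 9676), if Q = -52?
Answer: 1/37811 ≈ 2.6447e-5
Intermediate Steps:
1/((Q*(-150) + 20335) + 9676) = 1/((-52*(-150) + 20335) + 9676) = 1/((7800 + 20335) + 9676) = 1/(28135 + 9676) = 1/37811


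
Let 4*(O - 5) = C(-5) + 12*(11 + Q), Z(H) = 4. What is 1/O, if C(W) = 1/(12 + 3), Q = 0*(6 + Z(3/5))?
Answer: 60/2281 ≈ 0.026304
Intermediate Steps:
Q = 0 (Q = 0*(6 + 4) = 0*10 = 0)
C(W) = 1/15
O = 2281/60 (O = 5 + (1/15 + 12*(11 + 0))/4 = 5 + (1/15 + 12*11)/4 = 5 + (1/15 + 132)/4 = 5 + (¼)*(1981/15) = 5 + 1981/60 = 2281/60 ≈ 38.017)
1/O = 1/(2281/60) = 60/2281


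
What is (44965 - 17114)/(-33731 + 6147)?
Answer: -27851/27584 ≈ -1.0097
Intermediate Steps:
(44965 - 17114)/(-33731 + 6147) = 27851/(-27584) = 27851*(-1/27584) = -27851/27584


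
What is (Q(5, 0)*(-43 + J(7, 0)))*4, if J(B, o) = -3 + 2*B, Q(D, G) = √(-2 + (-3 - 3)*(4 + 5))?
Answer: -256*I*√14 ≈ -957.86*I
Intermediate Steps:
Q(D, G) = 2*I*√14 (Q(D, G) = √(-2 - 6*9) = √(-2 - 54) = √(-56) = 2*I*√14)
(Q(5, 0)*(-43 + J(7, 0)))*4 = ((2*I*√14)*(-43 + (-3 + 2*7)))*4 = ((2*I*√14)*(-43 + (-3 + 14)))*4 = ((2*I*√14)*(-43 + 11))*4 = ((2*I*√14)*(-32))*4 = -64*I*√14*4 = -256*I*√14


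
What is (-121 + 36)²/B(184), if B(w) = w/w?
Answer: 7225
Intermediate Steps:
B(w) = 1
(-121 + 36)²/B(184) = (-121 + 36)²/1 = (-85)²*1 = 7225*1 = 7225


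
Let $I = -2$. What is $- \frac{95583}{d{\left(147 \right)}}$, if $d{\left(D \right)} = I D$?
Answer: $\frac{31861}{98} \approx 325.11$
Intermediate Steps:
$d{\left(D \right)} = - 2 D$
$- \frac{95583}{d{\left(147 \right)}} = - \frac{95583}{\left(-2\right) 147} = - \frac{95583}{-294} = \left(-95583\right) \left(- \frac{1}{294}\right) = \frac{31861}{98}$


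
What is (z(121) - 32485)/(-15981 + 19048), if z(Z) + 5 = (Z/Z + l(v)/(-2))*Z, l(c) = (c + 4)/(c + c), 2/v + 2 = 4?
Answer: -130081/12268 ≈ -10.603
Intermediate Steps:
v = 1 (v = 2/(-2 + 4) = 2/2 = 2*(½) = 1)
l(c) = (4 + c)/(2*c) (l(c) = (4 + c)/((2*c)) = (4 + c)*(1/(2*c)) = (4 + c)/(2*c))
z(Z) = -5 - Z/4 (z(Z) = -5 + (Z/Z + ((½)*(4 + 1)/1)/(-2))*Z = -5 + (1 + ((½)*1*5)*(-½))*Z = -5 + (1 + (5/2)*(-½))*Z = -5 + (1 - 5/4)*Z = -5 - Z/4)
(z(121) - 32485)/(-15981 + 19048) = ((-5 - ¼*121) - 32485)/(-15981 + 19048) = ((-5 - 121/4) - 32485)/3067 = (-141/4 - 32485)*(1/3067) = -130081/4*1/3067 = -130081/12268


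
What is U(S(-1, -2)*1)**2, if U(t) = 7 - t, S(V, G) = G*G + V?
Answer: 16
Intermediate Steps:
S(V, G) = V + G**2 (S(V, G) = G**2 + V = V + G**2)
U(S(-1, -2)*1)**2 = (7 - (-1 + (-2)**2))**2 = (7 - (-1 + 4))**2 = (7 - 3)**2 = 4**2 = 16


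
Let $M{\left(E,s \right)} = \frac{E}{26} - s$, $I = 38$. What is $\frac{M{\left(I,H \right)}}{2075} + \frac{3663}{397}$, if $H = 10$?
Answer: $\frac{98765358}{10709075} \approx 9.2226$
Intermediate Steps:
$M{\left(E,s \right)} = - s + \frac{E}{26}$ ($M{\left(E,s \right)} = E \frac{1}{26} - s = \frac{E}{26} - s = - s + \frac{E}{26}$)
$\frac{M{\left(I,H \right)}}{2075} + \frac{3663}{397} = \frac{\left(-1\right) 10 + \frac{1}{26} \cdot 38}{2075} + \frac{3663}{397} = \left(-10 + \frac{19}{13}\right) \frac{1}{2075} + 3663 \cdot \frac{1}{397} = \left(- \frac{111}{13}\right) \frac{1}{2075} + \frac{3663}{397} = - \frac{111}{26975} + \frac{3663}{397} = \frac{98765358}{10709075}$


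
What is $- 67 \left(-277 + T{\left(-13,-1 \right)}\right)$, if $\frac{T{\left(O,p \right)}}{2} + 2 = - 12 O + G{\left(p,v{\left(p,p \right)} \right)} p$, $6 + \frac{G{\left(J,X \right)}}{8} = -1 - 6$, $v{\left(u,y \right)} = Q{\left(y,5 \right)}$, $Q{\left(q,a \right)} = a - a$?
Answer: $-16013$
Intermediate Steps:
$Q{\left(q,a \right)} = 0$
$v{\left(u,y \right)} = 0$
$G{\left(J,X \right)} = -104$ ($G{\left(J,X \right)} = -48 + 8 \left(-1 - 6\right) = -48 + 8 \left(-7\right) = -48 - 56 = -104$)
$T{\left(O,p \right)} = -4 - 208 p - 24 O$ ($T{\left(O,p \right)} = -4 + 2 \left(- 12 O - 104 p\right) = -4 + 2 \left(- 104 p - 12 O\right) = -4 - \left(24 O + 208 p\right) = -4 - 208 p - 24 O$)
$- 67 \left(-277 + T{\left(-13,-1 \right)}\right) = - 67 \left(-277 - -516\right) = - 67 \left(-277 + \left(-4 + 208 + 312\right)\right) = - 67 \left(-277 + 516\right) = \left(-67\right) 239 = -16013$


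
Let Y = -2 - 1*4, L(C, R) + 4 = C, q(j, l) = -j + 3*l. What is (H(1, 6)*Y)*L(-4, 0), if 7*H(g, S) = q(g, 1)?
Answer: 96/7 ≈ 13.714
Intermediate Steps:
H(g, S) = 3/7 - g/7 (H(g, S) = (-g + 3*1)/7 = (-g + 3)/7 = (3 - g)/7 = 3/7 - g/7)
L(C, R) = -4 + C
Y = -6 (Y = -2 - 4 = -6)
(H(1, 6)*Y)*L(-4, 0) = ((3/7 - ⅐*1)*(-6))*(-4 - 4) = ((3/7 - ⅐)*(-6))*(-8) = ((2/7)*(-6))*(-8) = -12/7*(-8) = 96/7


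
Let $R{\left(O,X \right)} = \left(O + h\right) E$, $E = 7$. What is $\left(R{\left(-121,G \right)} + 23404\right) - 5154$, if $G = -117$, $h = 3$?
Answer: $17424$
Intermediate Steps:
$R{\left(O,X \right)} = 21 + 7 O$ ($R{\left(O,X \right)} = \left(O + 3\right) 7 = \left(3 + O\right) 7 = 21 + 7 O$)
$\left(R{\left(-121,G \right)} + 23404\right) - 5154 = \left(\left(21 + 7 \left(-121\right)\right) + 23404\right) - 5154 = \left(\left(21 - 847\right) + 23404\right) - 5154 = \left(-826 + 23404\right) - 5154 = 22578 - 5154 = 17424$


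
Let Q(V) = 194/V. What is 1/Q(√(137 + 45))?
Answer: √182/194 ≈ 0.069540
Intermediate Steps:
1/Q(√(137 + 45)) = 1/(194/(√(137 + 45))) = 1/(194/(√182)) = 1/(194*(√182/182)) = 1/(97*√182/91) = √182/194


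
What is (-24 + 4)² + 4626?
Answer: 5026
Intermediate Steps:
(-24 + 4)² + 4626 = (-20)² + 4626 = 400 + 4626 = 5026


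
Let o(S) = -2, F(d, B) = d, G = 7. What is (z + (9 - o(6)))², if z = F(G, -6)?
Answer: 324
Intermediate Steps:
z = 7
(z + (9 - o(6)))² = (7 + (9 - 1*(-2)))² = (7 + (9 + 2))² = (7 + 11)² = 18² = 324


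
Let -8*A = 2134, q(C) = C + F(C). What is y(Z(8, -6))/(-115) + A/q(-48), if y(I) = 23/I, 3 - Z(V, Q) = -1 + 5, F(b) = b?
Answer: 5719/1920 ≈ 2.9786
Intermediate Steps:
Z(V, Q) = -1 (Z(V, Q) = 3 - (-1 + 5) = 3 - 1*4 = 3 - 4 = -1)
q(C) = 2*C (q(C) = C + C = 2*C)
A = -1067/4 (A = -⅛*2134 = -1067/4 ≈ -266.75)
y(Z(8, -6))/(-115) + A/q(-48) = (23/(-1))/(-115) - 1067/(4*(2*(-48))) = (23*(-1))*(-1/115) - 1067/4/(-96) = -23*(-1/115) - 1067/4*(-1/96) = ⅕ + 1067/384 = 5719/1920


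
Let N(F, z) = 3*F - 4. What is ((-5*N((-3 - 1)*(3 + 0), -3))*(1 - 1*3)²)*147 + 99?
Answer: 117699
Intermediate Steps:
N(F, z) = -4 + 3*F
((-5*N((-3 - 1)*(3 + 0), -3))*(1 - 1*3)²)*147 + 99 = ((-5*(-4 + 3*((-3 - 1)*(3 + 0))))*(1 - 1*3)²)*147 + 99 = ((-5*(-4 + 3*(-4*3)))*(1 - 3)²)*147 + 99 = (-5*(-4 + 3*(-12))*(-2)²)*147 + 99 = (-5*(-4 - 36)*4)*147 + 99 = (-5*(-40)*4)*147 + 99 = (200*4)*147 + 99 = 800*147 + 99 = 117600 + 99 = 117699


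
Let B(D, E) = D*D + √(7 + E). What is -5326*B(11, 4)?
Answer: -644446 - 5326*√11 ≈ -6.6211e+5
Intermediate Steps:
B(D, E) = D² + √(7 + E)
-5326*B(11, 4) = -5326*(11² + √(7 + 4)) = -5326*(121 + √11) = -644446 - 5326*√11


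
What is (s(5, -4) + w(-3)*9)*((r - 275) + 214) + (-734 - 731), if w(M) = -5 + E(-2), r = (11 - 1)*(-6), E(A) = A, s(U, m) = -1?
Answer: 6279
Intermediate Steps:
r = -60 (r = 10*(-6) = -60)
w(M) = -7 (w(M) = -5 - 2 = -7)
(s(5, -4) + w(-3)*9)*((r - 275) + 214) + (-734 - 731) = (-1 - 7*9)*((-60 - 275) + 214) + (-734 - 731) = (-1 - 63)*(-335 + 214) - 1465 = -64*(-121) - 1465 = 7744 - 1465 = 6279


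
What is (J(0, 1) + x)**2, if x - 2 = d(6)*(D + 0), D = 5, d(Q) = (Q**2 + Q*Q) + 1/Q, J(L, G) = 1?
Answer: 4765489/36 ≈ 1.3237e+5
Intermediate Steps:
d(Q) = 1/Q + 2*Q**2 (d(Q) = (Q**2 + Q**2) + 1/Q = 2*Q**2 + 1/Q = 1/Q + 2*Q**2)
x = 2177/6 (x = 2 + ((1 + 2*6**3)/6)*(5 + 0) = 2 + ((1 + 2*216)/6)*5 = 2 + ((1 + 432)/6)*5 = 2 + ((1/6)*433)*5 = 2 + (433/6)*5 = 2 + 2165/6 = 2177/6 ≈ 362.83)
(J(0, 1) + x)**2 = (1 + 2177/6)**2 = (2183/6)**2 = 4765489/36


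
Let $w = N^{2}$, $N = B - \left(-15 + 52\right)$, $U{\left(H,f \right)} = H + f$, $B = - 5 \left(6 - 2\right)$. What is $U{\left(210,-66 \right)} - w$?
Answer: $-3105$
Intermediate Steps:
$B = -20$ ($B = \left(-5\right) 4 = -20$)
$N = -57$ ($N = -20 - \left(-15 + 52\right) = -20 - 37 = -57$)
$w = 3249$ ($w = \left(-57\right)^{2} = 3249$)
$U{\left(210,-66 \right)} - w = \left(210 - 66\right) - 3249 = 144 - 3249 = -3105$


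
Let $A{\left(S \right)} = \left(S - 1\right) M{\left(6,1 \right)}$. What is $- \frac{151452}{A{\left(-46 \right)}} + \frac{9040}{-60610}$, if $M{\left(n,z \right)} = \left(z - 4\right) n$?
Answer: $- \frac{51039742}{284867} \approx -179.17$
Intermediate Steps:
$M{\left(n,z \right)} = n \left(-4 + z\right)$ ($M{\left(n,z \right)} = \left(z - 4\right) n = \left(-4 + z\right) n = n \left(-4 + z\right)$)
$A{\left(S \right)} = 18 - 18 S$ ($A{\left(S \right)} = \left(S - 1\right) 6 \left(-4 + 1\right) = \left(-1 + S\right) 6 \left(-3\right) = \left(-1 + S\right) \left(-18\right) = 18 - 18 S$)
$- \frac{151452}{A{\left(-46 \right)}} + \frac{9040}{-60610} = - \frac{151452}{18 - -828} + \frac{9040}{-60610} = - \frac{151452}{18 + 828} + 9040 \left(- \frac{1}{60610}\right) = - \frac{151452}{846} - \frac{904}{6061} = \left(-151452\right) \frac{1}{846} - \frac{904}{6061} = - \frac{8414}{47} - \frac{904}{6061} = - \frac{51039742}{284867}$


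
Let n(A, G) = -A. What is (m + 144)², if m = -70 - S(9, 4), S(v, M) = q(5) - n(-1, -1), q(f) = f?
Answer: 4900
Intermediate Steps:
S(v, M) = 4 (S(v, M) = 5 - (-1)*(-1) = 5 - 1*1 = 5 - 1 = 4)
m = -74 (m = -70 - 1*4 = -70 - 4 = -74)
(m + 144)² = (-74 + 144)² = 70² = 4900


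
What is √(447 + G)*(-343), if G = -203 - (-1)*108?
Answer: -1372*√22 ≈ -6435.3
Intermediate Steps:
G = -95 (G = -203 - 1*(-108) = -203 + 108 = -95)
√(447 + G)*(-343) = √(447 - 95)*(-343) = √352*(-343) = (4*√22)*(-343) = -1372*√22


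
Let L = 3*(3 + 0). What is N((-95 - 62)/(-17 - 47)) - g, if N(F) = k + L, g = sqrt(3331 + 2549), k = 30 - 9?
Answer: 30 - 14*sqrt(30) ≈ -46.681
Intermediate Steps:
k = 21
L = 9 (L = 3*3 = 9)
g = 14*sqrt(30) (g = sqrt(5880) = 14*sqrt(30) ≈ 76.681)
N(F) = 30 (N(F) = 21 + 9 = 30)
N((-95 - 62)/(-17 - 47)) - g = 30 - 14*sqrt(30)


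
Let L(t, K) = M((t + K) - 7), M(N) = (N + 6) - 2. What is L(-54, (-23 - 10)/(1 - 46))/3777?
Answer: -844/56655 ≈ -0.014897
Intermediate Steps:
M(N) = 4 + N (M(N) = (6 + N) - 2 = 4 + N)
L(t, K) = -3 + K + t (L(t, K) = 4 + ((t + K) - 7) = 4 + ((K + t) - 7) = 4 + (-7 + K + t) = -3 + K + t)
L(-54, (-23 - 10)/(1 - 46))/3777 = (-3 + (-23 - 10)/(1 - 46) - 54)/3777 = (-3 - 33/(-45) - 54)*(1/3777) = (-3 - 33*(-1/45) - 54)*(1/3777) = (-3 + 11/15 - 54)*(1/3777) = -844/15*1/3777 = -844/56655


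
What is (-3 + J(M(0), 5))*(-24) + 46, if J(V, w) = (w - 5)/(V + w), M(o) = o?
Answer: 118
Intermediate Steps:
J(V, w) = (-5 + w)/(V + w)
(-3 + J(M(0), 5))*(-24) + 46 = (-3 + (-5 + 5)/(0 + 5))*(-24) + 46 = (-3 + 0/5)*(-24) + 46 = (-3 + (⅕)*0)*(-24) + 46 = (-3 + 0)*(-24) + 46 = -3*(-24) + 46 = 72 + 46 = 118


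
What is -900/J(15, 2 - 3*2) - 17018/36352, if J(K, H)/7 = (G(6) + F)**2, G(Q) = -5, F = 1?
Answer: -1081963/127232 ≈ -8.5039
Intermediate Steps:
J(K, H) = 112 (J(K, H) = 7*(-5 + 1)**2 = 7*(-4)**2 = 7*16 = 112)
-900/J(15, 2 - 3*2) - 17018/36352 = -900/112 - 17018/36352 = -900*1/112 - 17018*1/36352 = -225/28 - 8509/18176 = -1081963/127232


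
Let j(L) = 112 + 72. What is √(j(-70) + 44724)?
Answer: 2*√11227 ≈ 211.92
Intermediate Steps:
j(L) = 184
√(j(-70) + 44724) = √(184 + 44724) = √44908 = 2*√11227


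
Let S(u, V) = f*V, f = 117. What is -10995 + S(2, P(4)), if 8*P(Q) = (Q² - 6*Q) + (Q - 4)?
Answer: -11112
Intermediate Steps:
P(Q) = -½ - 5*Q/8 + Q²/8 (P(Q) = ((Q² - 6*Q) + (Q - 4))/8 = ((Q² - 6*Q) + (-4 + Q))/8 = (-4 + Q² - 5*Q)/8 = -½ - 5*Q/8 + Q²/8)
S(u, V) = 117*V
-10995 + S(2, P(4)) = -10995 + 117*(-½ - 5/8*4 + (⅛)*4²) = -10995 + 117*(-½ - 5/2 + (⅛)*16) = -10995 + 117*(-½ - 5/2 + 2) = -10995 + 117*(-1) = -10995 - 117 = -11112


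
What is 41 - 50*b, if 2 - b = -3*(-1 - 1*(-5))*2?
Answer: -1259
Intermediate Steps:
b = 26 (b = 2 - (-3*(-1 - 1*(-5)))*2 = 2 - (-3*(-1 + 5))*2 = 2 - (-3*4)*2 = 2 - (-12)*2 = 2 - 1*(-24) = 2 + 24 = 26)
41 - 50*b = 41 - 50*26 = 41 - 1300 = -1259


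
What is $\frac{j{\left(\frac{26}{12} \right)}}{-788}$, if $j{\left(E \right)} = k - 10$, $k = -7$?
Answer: $\frac{17}{788} \approx 0.021574$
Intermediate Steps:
$j{\left(E \right)} = -17$ ($j{\left(E \right)} = -7 - 10 = -17$)
$\frac{j{\left(\frac{26}{12} \right)}}{-788} = - \frac{17}{-788} = \left(-17\right) \left(- \frac{1}{788}\right) = \frac{17}{788}$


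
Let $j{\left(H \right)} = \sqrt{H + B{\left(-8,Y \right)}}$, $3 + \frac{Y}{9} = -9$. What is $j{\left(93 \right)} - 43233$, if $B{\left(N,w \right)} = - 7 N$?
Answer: $-43233 + \sqrt{149} \approx -43221.0$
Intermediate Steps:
$Y = -108$ ($Y = -27 + 9 \left(-9\right) = -27 - 81 = -108$)
$j{\left(H \right)} = \sqrt{56 + H}$ ($j{\left(H \right)} = \sqrt{H - -56} = \sqrt{H + 56} = \sqrt{56 + H}$)
$j{\left(93 \right)} - 43233 = \sqrt{56 + 93} - 43233 = \sqrt{149} - 43233 = -43233 + \sqrt{149}$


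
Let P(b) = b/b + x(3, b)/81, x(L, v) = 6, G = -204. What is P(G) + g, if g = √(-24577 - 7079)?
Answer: 29/27 + 2*I*√7914 ≈ 1.0741 + 177.92*I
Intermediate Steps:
P(b) = 29/27 (P(b) = b/b + 6/81 = 1 + 6*(1/81) = 1 + 2/27 = 29/27)
g = 2*I*√7914 (g = √(-31656) = 2*I*√7914 ≈ 177.92*I)
P(G) + g = 29/27 + 2*I*√7914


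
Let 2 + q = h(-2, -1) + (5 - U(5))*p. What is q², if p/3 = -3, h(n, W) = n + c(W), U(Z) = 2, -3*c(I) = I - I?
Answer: 961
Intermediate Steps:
c(I) = 0 (c(I) = -(I - I)/3 = -⅓*0 = 0)
h(n, W) = n (h(n, W) = n + 0 = n)
p = -9 (p = 3*(-3) = -9)
q = -31 (q = -2 + (-2 + (5 - 1*2)*(-9)) = -2 + (-2 + (5 - 2)*(-9)) = -2 + (-2 + 3*(-9)) = -2 + (-2 - 27) = -2 - 29 = -31)
q² = (-31)² = 961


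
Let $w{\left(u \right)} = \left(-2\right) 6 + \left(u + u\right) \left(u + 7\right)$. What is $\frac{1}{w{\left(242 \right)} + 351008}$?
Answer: $\frac{1}{471512} \approx 2.1208 \cdot 10^{-6}$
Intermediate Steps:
$w{\left(u \right)} = -12 + 2 u \left(7 + u\right)$
$\frac{1}{w{\left(242 \right)} + 351008} = \frac{1}{\left(-12 + 2 \cdot 242^{2} + 14 \cdot 242\right) + 351008} = \frac{1}{\left(-12 + 2 \cdot 58564 + 3388\right) + 351008} = \frac{1}{\left(-12 + 117128 + 3388\right) + 351008} = \frac{1}{120504 + 351008} = \frac{1}{471512}$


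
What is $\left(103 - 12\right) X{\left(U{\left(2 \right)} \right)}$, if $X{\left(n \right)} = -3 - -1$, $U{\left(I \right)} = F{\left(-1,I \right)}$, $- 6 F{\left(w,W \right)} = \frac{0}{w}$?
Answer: $-182$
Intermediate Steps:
$F{\left(w,W \right)} = 0$ ($F{\left(w,W \right)} = - \frac{0 \frac{1}{w}}{6} = \left(- \frac{1}{6}\right) 0 = 0$)
$U{\left(I \right)} = 0$
$X{\left(n \right)} = -2$ ($X{\left(n \right)} = -3 + 1 = -2$)
$\left(103 - 12\right) X{\left(U{\left(2 \right)} \right)} = \left(103 - 12\right) \left(-2\right) = 91 \left(-2\right) = -182$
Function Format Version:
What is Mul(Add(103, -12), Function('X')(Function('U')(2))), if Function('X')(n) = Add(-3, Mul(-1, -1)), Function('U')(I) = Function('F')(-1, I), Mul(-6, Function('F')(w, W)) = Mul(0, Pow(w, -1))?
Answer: -182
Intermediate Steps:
Function('F')(w, W) = 0 (Function('F')(w, W) = Mul(Rational(-1, 6), Mul(0, Pow(w, -1))) = Mul(Rational(-1, 6), 0) = 0)
Function('U')(I) = 0
Function('X')(n) = -2 (Function('X')(n) = Add(-3, 1) = -2)
Mul(Add(103, -12), Function('X')(Function('U')(2))) = Mul(Add(103, -12), -2) = Mul(91, -2) = -182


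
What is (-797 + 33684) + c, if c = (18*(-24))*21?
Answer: 23815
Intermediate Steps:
c = -9072 (c = -432*21 = -9072)
(-797 + 33684) + c = (-797 + 33684) - 9072 = 32887 - 9072 = 23815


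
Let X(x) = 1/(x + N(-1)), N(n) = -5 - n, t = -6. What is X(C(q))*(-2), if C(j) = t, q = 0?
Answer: ⅕ ≈ 0.20000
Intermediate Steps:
C(j) = -6
X(x) = 1/(-4 + x) (X(x) = 1/(x + (-5 - 1*(-1))) = 1/(x + (-5 + 1)) = 1/(x - 4) = 1/(-4 + x))
X(C(q))*(-2) = -2/(-4 - 6) = -2/(-10) = -⅒*(-2) = ⅕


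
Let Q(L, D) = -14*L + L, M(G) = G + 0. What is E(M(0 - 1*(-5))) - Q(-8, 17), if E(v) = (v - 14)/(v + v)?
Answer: -1049/10 ≈ -104.90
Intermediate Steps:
M(G) = G
Q(L, D) = -13*L
E(v) = (-14 + v)/(2*v) (E(v) = (-14 + v)/((2*v)) = (-14 + v)*(1/(2*v)) = (-14 + v)/(2*v))
E(M(0 - 1*(-5))) - Q(-8, 17) = (-14 + (0 - 1*(-5)))/(2*(0 - 1*(-5))) - (-13)*(-8) = (-14 + (0 + 5))/(2*(0 + 5)) - 1*104 = (½)*(-14 + 5)/5 - 104 = (½)*(⅕)*(-9) - 104 = -9/10 - 104 = -1049/10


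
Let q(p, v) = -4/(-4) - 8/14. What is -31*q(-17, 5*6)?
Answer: -93/7 ≈ -13.286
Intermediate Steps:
q(p, v) = 3/7 (q(p, v) = -4*(-1/4) - 8*1/14 = 1 - 4/7 = 3/7)
-31*q(-17, 5*6) = -31*3/7 = -93/7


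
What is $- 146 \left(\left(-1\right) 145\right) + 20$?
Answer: $21190$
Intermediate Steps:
$- 146 \left(\left(-1\right) 145\right) + 20 = \left(-146\right) \left(-145\right) + 20 = 21170 + 20 = 21190$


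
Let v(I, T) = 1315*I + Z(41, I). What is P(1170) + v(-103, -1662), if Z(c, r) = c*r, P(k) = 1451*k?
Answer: 1558002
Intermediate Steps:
v(I, T) = 1356*I (v(I, T) = 1315*I + 41*I = 1356*I)
P(1170) + v(-103, -1662) = 1451*1170 + 1356*(-103) = 1697670 - 139668 = 1558002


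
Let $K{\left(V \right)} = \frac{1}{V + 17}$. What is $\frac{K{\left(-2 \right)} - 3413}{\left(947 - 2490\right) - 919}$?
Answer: $\frac{25597}{18465} \approx 1.3862$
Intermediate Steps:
$K{\left(V \right)} = \frac{1}{17 + V}$
$\frac{K{\left(-2 \right)} - 3413}{\left(947 - 2490\right) - 919} = \frac{\frac{1}{17 - 2} - 3413}{\left(947 - 2490\right) - 919} = \frac{\frac{1}{15} - 3413}{-1543 - 919} = \frac{\frac{1}{15} - 3413}{-2462} = \left(- \frac{51194}{15}\right) \left(- \frac{1}{2462}\right) = \frac{25597}{18465}$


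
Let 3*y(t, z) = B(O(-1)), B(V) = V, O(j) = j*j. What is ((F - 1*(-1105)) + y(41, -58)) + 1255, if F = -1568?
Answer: 2377/3 ≈ 792.33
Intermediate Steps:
O(j) = j**2
y(t, z) = 1/3 (y(t, z) = (1/3)*(-1)**2 = (1/3)*1 = 1/3)
((F - 1*(-1105)) + y(41, -58)) + 1255 = ((-1568 - 1*(-1105)) + 1/3) + 1255 = ((-1568 + 1105) + 1/3) + 1255 = (-463 + 1/3) + 1255 = -1388/3 + 1255 = 2377/3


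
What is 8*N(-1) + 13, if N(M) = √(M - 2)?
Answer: 13 + 8*I*√3 ≈ 13.0 + 13.856*I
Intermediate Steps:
N(M) = √(-2 + M)
8*N(-1) + 13 = 8*√(-2 - 1) + 13 = 8*√(-3) + 13 = 8*(I*√3) + 13 = 8*I*√3 + 13 = 13 + 8*I*√3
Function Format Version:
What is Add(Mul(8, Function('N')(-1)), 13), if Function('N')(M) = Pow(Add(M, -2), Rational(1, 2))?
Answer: Add(13, Mul(8, I, Pow(3, Rational(1, 2)))) ≈ Add(13.000, Mul(13.856, I))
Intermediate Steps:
Function('N')(M) = Pow(Add(-2, M), Rational(1, 2))
Add(Mul(8, Function('N')(-1)), 13) = Add(Mul(8, Pow(Add(-2, -1), Rational(1, 2))), 13) = Add(Mul(8, Pow(-3, Rational(1, 2))), 13) = Add(Mul(8, Mul(I, Pow(3, Rational(1, 2)))), 13) = Add(Mul(8, I, Pow(3, Rational(1, 2))), 13) = Add(13, Mul(8, I, Pow(3, Rational(1, 2))))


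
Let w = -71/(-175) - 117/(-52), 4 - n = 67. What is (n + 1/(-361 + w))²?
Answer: 249756396364489/62921207281 ≈ 3969.4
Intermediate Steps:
n = -63 (n = 4 - 1*67 = 4 - 67 = -63)
w = 1859/700 (w = -71*(-1/175) - 117*(-1/52) = 71/175 + 9/4 = 1859/700 ≈ 2.6557)
(n + 1/(-361 + w))² = (-63 + 1/(-361 + 1859/700))² = (-63 + 1/(-250841/700))² = (-63 - 700/250841)² = (-15803683/250841)² = 249756396364489/62921207281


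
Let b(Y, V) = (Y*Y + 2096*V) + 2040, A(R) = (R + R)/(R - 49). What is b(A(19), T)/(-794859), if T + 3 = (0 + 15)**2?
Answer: -105154561/178843275 ≈ -0.58797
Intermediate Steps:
T = 222 (T = -3 + (0 + 15)**2 = -3 + 15**2 = -3 + 225 = 222)
A(R) = 2*R/(-49 + R) (A(R) = (2*R)/(-49 + R) = 2*R/(-49 + R))
b(Y, V) = 2040 + Y**2 + 2096*V (b(Y, V) = (Y**2 + 2096*V) + 2040 = 2040 + Y**2 + 2096*V)
b(A(19), T)/(-794859) = (2040 + (2*19/(-49 + 19))**2 + 2096*222)/(-794859) = (2040 + (2*19/(-30))**2 + 465312)*(-1/794859) = (2040 + (2*19*(-1/30))**2 + 465312)*(-1/794859) = (2040 + (-19/15)**2 + 465312)*(-1/794859) = (2040 + 361/225 + 465312)*(-1/794859) = (105154561/225)*(-1/794859) = -105154561/178843275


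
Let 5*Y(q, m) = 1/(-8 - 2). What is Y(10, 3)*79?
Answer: -79/50 ≈ -1.5800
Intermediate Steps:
Y(q, m) = -1/50 (Y(q, m) = 1/(5*(-8 - 2)) = (⅕)/(-10) = (⅕)*(-⅒) = -1/50)
Y(10, 3)*79 = -1/50*79 = -79/50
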